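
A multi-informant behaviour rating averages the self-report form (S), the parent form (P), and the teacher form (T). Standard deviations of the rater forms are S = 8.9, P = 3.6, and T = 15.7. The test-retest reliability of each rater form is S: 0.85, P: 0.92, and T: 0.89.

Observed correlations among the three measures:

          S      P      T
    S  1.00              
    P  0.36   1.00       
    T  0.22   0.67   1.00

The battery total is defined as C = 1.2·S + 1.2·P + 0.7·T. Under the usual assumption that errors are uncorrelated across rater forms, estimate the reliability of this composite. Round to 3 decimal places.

Var(C) = 1.2²·8.9² + 1.2²·3.6² + 0.7²·15.7² + 2·[1.44·8.9·3.6·0.36 + 0.84·8.9·15.7·0.22 + 0.84·3.6·15.7·0.67] = 253.505 + 148.482 = 401.987.
Under uncorrelated errors the observed covariances equal the true-score covariances, so only the own-variance terms attenuate.
True-score variance = [1.2²·8.9²·0.85 + 1.2²·3.6²·0.92 + 0.7²·15.7²·0.89] + 148.482 = 221.617 + 148.482 = 370.099.
Reliability = 370.099 / 401.987 = 0.921.

0.921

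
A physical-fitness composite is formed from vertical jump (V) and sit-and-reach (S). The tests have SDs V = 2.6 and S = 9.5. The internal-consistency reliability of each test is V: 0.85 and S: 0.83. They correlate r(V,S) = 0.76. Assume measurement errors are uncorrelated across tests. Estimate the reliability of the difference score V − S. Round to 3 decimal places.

Var(V−S) = 2.6² + 9.5² − 2·2.6·9.5·0.76 = 97.01 − 37.544 = 59.466.
Because errors are independent across components, Cov(Tᵢ,Tⱼ) = Cov(Xᵢ,Xⱼ); the off-diagonal part of the true-score variance is the same as above.
True-score variance = [2.6²·0.85 + 9.5²·0.83] − 37.544 = 80.6535 − 37.544 = 43.1095.
Reliability = 43.1095 / 59.466 = 0.725.

0.725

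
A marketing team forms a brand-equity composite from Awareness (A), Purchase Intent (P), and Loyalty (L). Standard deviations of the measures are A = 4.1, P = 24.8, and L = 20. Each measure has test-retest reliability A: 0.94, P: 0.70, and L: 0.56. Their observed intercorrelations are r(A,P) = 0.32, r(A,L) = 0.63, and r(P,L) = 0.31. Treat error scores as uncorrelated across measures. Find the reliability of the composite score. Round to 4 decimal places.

Var(A+P+L) = 4.1² + 24.8² + 20² + 2·[4.1·24.8·0.32 + 4.1·20·0.63 + 24.8·20·0.31] = 1031.85 + 475.915 = 1507.77.
With uncorrelated errors the cross-covariances are all true-score covariance, so they carry over unchanged; only the diagonal terms shrink to ρᵢσᵢ².
True-score variance = [4.1²·0.94 + 24.8²·0.70 + 20²·0.56] + 475.915 = 670.329 + 475.915 = 1146.24.
Reliability = 1146.24 / 1507.77 = 0.7602.

0.7602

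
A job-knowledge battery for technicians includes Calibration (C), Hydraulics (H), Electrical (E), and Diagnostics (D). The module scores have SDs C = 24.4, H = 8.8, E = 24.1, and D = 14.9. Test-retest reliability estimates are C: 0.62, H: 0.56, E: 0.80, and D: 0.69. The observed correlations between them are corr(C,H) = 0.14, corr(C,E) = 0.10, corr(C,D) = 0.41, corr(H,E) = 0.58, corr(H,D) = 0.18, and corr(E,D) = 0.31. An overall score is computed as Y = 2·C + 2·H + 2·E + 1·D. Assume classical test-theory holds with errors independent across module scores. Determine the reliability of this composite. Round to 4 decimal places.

0.8048

Var(Y) = 2²·24.4² + 2²·8.8² + 2²·24.1² + 14.9² + 2·[4·24.4·8.8·0.14 + 4·24.4·24.1·0.10 + 2·24.4·14.9·0.41 + 4·8.8·24.1·0.58 + 2·8.8·14.9·0.18 + 2·24.1·14.9·0.31] = 5236.45 + 2830.89 = 8067.34.
Because errors are independent across components, Cov(Tᵢ,Tⱼ) = Cov(Xᵢ,Xⱼ); the off-diagonal part of the true-score variance is the same as above.
True-score variance = [2²·24.4²·0.62 + 2²·8.8²·0.56 + 2²·24.1²·0.80 + 14.9²·0.69] + 2830.89 = 3661.74 + 2830.89 = 6492.62.
Reliability = 6492.62 / 8067.34 = 0.8048.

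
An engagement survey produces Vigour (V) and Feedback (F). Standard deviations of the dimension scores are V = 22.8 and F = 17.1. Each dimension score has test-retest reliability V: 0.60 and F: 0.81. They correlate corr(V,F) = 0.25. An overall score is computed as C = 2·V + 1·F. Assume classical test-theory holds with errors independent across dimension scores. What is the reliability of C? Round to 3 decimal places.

0.679

Var(C) = 2²·22.8² + 17.1² + 2·[2·22.8·17.1·0.25] = 2371.77 + 389.88 = 2761.65.
Under uncorrelated errors the observed covariances equal the true-score covariances, so only the own-variance terms attenuate.
True-score variance = [2²·22.8²·0.60 + 17.1²·0.81] + 389.88 = 1484.47 + 389.88 = 1874.35.
Reliability = 1874.35 / 2761.65 = 0.679.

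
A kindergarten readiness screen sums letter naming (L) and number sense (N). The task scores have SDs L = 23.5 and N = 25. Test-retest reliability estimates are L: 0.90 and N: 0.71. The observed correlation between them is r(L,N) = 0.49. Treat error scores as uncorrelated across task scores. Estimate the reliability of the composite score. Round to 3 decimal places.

0.865

Var(L+N) = 23.5² + 25² + 2·[23.5·25·0.49] = 1177.25 + 575.75 = 1753.
With uncorrelated errors the cross-covariances are all true-score covariance, so they carry over unchanged; only the diagonal terms shrink to ρᵢσᵢ².
True-score variance = [23.5²·0.90 + 25²·0.71] + 575.75 = 940.775 + 575.75 = 1516.53.
Reliability = 1516.53 / 1753 = 0.865.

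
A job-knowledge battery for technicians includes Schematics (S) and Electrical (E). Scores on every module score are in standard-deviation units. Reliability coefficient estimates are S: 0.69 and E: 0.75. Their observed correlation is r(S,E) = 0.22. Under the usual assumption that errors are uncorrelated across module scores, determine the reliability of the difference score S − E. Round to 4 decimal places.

0.6410

Var(S−E) = 1 + 1 − 2·0.22 = 2 − 0.44 = 1.56.
Because errors are independent across components, Cov(Tᵢ,Tⱼ) = Cov(Xᵢ,Xⱼ); the off-diagonal part of the true-score variance is the same as above.
True-score variance = [0.69 + 0.75] − 0.44 = 1.44 − 0.44 = 1.
Reliability = 1 / 1.56 = 0.6410.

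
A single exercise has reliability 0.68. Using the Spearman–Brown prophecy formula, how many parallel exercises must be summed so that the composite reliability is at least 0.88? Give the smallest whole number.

k ≥ ρ*(1−ρ₁)/(ρ₁(1−ρ*)) = 0.88·0.32 / (0.68·0.12) = 3.451.
Smallest integer k = 4.

4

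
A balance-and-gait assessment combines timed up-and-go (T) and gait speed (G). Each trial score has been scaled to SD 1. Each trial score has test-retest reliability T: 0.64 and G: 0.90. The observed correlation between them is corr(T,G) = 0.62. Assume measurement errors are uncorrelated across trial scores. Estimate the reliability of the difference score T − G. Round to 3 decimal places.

0.395

Var(T−G) = 1 + 1 − 2·0.62 = 2 − 1.24 = 0.76.
With uncorrelated errors the cross-covariances are all true-score covariance, so they carry over unchanged; only the diagonal terms shrink to ρᵢσᵢ².
True-score variance = [0.64 + 0.90] − 1.24 = 1.54 − 1.24 = 0.3.
Reliability = 0.3 / 0.76 = 0.395.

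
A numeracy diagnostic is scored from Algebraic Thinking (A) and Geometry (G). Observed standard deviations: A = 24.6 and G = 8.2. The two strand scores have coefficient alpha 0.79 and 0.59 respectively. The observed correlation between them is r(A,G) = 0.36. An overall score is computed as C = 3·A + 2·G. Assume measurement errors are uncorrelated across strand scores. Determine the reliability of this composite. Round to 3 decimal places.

Var(C) = 3²·24.6² + 2²·8.2² + 2·[6·24.6·8.2·0.36] = 5715.4 + 871.43 = 6586.83.
With uncorrelated errors the cross-covariances are all true-score covariance, so they carry over unchanged; only the diagonal terms shrink to ρᵢσᵢ².
True-score variance = [3²·24.6²·0.79 + 2²·8.2²·0.59] + 871.43 = 4461.37 + 871.43 = 5332.8.
Reliability = 5332.8 / 6586.83 = 0.810.

0.810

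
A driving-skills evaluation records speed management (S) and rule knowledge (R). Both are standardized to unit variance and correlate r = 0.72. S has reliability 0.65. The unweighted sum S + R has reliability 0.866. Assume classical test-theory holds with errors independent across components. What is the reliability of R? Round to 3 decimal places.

Var(S+R) = 2 + 2·0.72 = 3.440.
True-score variance = ρ_S + ρ_R + 2·0.72, so 0.866 = (0.65 + ρ_R + 1.44) / 3.440.
ρ_R = 0.866·3.440 − 0.65 − 1.44 = 0.889.

0.889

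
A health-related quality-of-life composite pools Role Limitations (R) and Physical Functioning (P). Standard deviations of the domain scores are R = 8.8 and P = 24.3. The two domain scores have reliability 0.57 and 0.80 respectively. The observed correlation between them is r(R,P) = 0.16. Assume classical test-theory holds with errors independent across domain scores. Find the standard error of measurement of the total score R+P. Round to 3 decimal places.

Var(total) = 667.93 + 68.4288 = 736.359.
True-score variance = 516.533 + 68.4288 = 584.962, so reliability = 0.7944.
Error variance = 736.359 − 584.962 = 151.397; SEM = √151.397 = 12.304.

12.304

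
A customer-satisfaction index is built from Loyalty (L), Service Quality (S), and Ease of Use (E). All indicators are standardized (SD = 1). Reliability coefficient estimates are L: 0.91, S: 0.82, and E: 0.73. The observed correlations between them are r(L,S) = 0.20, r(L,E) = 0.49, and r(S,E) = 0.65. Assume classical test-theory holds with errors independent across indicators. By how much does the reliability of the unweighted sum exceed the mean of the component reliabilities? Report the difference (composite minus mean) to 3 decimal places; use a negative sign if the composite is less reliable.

Var(sum) = 3 + 2.68 = 5.68; true-score variance = 2.46 + 2.68 = 5.14; composite reliability = 0.9049.
Mean component reliability = 0.8200.
Difference = 0.9049 − 0.8200 = 0.085.

0.085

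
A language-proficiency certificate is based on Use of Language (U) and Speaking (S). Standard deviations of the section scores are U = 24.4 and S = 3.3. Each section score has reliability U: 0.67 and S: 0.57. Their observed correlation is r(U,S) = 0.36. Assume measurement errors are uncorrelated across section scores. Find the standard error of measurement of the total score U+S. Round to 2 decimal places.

14.18

Var(total) = 606.25 + 57.9744 = 664.224.
True-score variance = 405.098 + 57.9744 = 463.073, so reliability = 0.6972.
Error variance = 664.224 − 463.073 = 201.151; SEM = √201.151 = 14.18.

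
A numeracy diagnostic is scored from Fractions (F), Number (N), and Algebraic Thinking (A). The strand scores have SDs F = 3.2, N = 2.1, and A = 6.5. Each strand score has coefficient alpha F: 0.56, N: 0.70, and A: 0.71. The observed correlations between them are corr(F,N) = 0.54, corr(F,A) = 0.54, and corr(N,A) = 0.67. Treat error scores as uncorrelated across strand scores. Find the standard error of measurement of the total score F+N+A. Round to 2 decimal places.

Var(total) = 56.9 + 48.0126 = 104.913.
True-score variance = 38.8189 + 48.0126 = 86.8315, so reliability = 0.8277.
Error variance = 104.913 − 86.8315 = 18.0811; SEM = √18.0811 = 4.25.

4.25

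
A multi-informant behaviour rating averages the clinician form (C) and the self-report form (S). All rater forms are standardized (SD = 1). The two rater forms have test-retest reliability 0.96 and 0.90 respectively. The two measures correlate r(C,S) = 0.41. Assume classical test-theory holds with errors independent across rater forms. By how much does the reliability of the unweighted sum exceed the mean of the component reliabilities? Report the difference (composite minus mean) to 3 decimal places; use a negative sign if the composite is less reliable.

Var(sum) = 2 + 0.82 = 2.82; true-score variance = 1.86 + 0.82 = 2.68; composite reliability = 0.9504.
Mean component reliability = 0.9300.
Difference = 0.9504 − 0.9300 = 0.020.

0.020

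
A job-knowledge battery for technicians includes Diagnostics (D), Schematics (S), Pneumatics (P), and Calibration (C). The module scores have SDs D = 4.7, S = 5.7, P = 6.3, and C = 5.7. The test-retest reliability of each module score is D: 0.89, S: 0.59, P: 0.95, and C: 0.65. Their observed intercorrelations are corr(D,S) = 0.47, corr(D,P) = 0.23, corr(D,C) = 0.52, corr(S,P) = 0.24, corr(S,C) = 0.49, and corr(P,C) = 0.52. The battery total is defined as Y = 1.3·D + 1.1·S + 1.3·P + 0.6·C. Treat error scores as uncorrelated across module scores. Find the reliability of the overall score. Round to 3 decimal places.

Var(Y) = 1.3²·4.7² + 1.1²·5.7² + 1.3²·6.3² + 0.6²·5.7² + 2·[1.43·4.7·5.7·0.47 + 1.69·4.7·6.3·0.23 + 0.78·4.7·5.7·0.52 + 1.43·5.7·6.3·0.24 + 0.66·5.7·5.7·0.49 + 0.78·6.3·5.7·0.52] = 155.418 + 155.555 = 310.973.
Under uncorrelated errors the observed covariances equal the true-score covariances, so only the own-variance terms attenuate.
True-score variance = [1.3²·4.7²·0.89 + 1.1²·5.7²·0.59 + 1.3²·6.3²·0.95 + 0.6²·5.7²·0.65] + 155.555 = 127.745 + 155.555 = 283.3.
Reliability = 283.3 / 310.973 = 0.911.

0.911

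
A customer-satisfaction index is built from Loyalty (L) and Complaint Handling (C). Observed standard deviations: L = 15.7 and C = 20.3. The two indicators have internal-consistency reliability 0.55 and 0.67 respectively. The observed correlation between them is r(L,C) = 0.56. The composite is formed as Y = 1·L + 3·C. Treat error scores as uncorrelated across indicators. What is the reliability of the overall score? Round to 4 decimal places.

Var(Y) = 15.7² + 3²·20.3² + 2·[3·15.7·20.3·0.56] = 3955.3 + 1070.87 = 5026.17.
Because errors are independent across components, Cov(Tᵢ,Tⱼ) = Cov(Xᵢ,Xⱼ); the off-diagonal part of the true-score variance is the same as above.
True-score variance = [15.7²·0.55 + 3²·20.3²·0.67] + 1070.87 = 2620.47 + 1070.87 = 3691.34.
Reliability = 3691.34 / 5026.17 = 0.7344.

0.7344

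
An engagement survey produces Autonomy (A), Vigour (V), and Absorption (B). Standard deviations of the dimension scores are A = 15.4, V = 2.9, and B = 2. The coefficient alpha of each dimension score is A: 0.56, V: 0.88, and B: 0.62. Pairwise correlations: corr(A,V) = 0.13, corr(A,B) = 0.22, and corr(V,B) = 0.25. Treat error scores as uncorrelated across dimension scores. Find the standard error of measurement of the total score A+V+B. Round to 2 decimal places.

10.34

Var(total) = 249.57 + 28.0636 = 277.634.
True-score variance = 142.69 + 28.0636 = 170.754, so reliability = 0.6150.
Error variance = 277.634 − 170.754 = 106.88; SEM = √106.88 = 10.34.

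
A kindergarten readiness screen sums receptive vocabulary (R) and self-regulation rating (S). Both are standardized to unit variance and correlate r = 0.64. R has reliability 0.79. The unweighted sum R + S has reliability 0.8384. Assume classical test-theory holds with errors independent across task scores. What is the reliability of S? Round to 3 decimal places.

0.680

Var(R+S) = 2 + 2·0.64 = 3.280.
True-score variance = ρ_R + ρ_S + 2·0.64, so 0.8384 = (0.79 + ρ_S + 1.28) / 3.280.
ρ_S = 0.8384·3.280 − 0.79 − 1.28 = 0.680.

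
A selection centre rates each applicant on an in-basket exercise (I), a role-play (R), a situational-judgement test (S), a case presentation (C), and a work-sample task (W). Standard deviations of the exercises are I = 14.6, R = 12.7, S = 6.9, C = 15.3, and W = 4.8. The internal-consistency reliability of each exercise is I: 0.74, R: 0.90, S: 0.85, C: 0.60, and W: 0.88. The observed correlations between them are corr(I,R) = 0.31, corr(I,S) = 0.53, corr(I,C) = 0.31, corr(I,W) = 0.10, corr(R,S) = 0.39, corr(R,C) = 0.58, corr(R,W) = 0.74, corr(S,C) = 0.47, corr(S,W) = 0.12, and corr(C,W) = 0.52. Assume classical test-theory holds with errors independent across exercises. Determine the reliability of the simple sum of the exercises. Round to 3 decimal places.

Var(I+R+S+C+W) = 14.6² + 12.7² + 6.9² + 15.3² + 4.8² + 2·[14.6·12.7·0.31 + 14.6·6.9·0.53 + 14.6·15.3·0.31 + 14.6·4.8·0.10 + 12.7·6.9·0.39 + 12.7·15.3·0.58 + 12.7·4.8·0.74 + 6.9·15.3·0.47 + 6.9·4.8·0.12 + 15.3·4.8·0.52] = 679.19 + 941.79 = 1620.98.
With uncorrelated errors the cross-covariances are all true-score covariance, so they carry over unchanged; only the diagonal terms shrink to ρᵢσᵢ².
True-score variance = [14.6²·0.74 + 12.7²·0.90 + 6.9²·0.85 + 15.3²·0.60 + 4.8²·0.88] + 941.79 = 504.097 + 941.79 = 1445.89.
Reliability = 1445.89 / 1620.98 = 0.892.

0.892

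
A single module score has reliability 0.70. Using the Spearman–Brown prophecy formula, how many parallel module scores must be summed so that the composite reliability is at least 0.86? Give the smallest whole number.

k ≥ ρ*(1−ρ₁)/(ρ₁(1−ρ*)) = 0.86·0.30 / (0.70·0.14) = 2.633.
Smallest integer k = 3.

3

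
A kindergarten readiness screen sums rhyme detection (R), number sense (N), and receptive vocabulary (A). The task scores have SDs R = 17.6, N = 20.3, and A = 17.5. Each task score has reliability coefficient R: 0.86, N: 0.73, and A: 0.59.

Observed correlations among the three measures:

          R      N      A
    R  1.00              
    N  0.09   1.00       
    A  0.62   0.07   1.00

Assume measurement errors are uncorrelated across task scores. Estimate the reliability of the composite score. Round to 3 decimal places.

Var(R+N+A) = 17.6² + 20.3² + 17.5² + 2·[17.6·20.3·0.09 + 17.6·17.5·0.62 + 20.3·17.5·0.07] = 1028.1 + 495.965 = 1524.07.
Because errors are independent across components, Cov(Tᵢ,Tⱼ) = Cov(Xᵢ,Xⱼ); the off-diagonal part of the true-score variance is the same as above.
True-score variance = [17.6²·0.86 + 20.3²·0.73 + 17.5²·0.59] + 495.965 = 747.907 + 495.965 = 1243.87.
Reliability = 1243.87 / 1524.07 = 0.816.

0.816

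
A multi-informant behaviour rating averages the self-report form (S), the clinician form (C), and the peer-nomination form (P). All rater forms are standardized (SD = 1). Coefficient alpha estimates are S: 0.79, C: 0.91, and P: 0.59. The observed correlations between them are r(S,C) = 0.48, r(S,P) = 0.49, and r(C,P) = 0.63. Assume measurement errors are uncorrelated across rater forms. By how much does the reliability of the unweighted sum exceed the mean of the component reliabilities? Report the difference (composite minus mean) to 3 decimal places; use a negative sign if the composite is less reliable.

0.122

Var(sum) = 3 + 3.2 = 6.2; true-score variance = 2.29 + 3.2 = 5.49; composite reliability = 0.8855.
Mean component reliability = 0.7633.
Difference = 0.8855 − 0.7633 = 0.122.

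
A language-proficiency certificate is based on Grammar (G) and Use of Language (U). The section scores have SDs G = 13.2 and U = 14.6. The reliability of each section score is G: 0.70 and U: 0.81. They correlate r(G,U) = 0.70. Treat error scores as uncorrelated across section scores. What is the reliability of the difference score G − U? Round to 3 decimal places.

0.211

Var(G−U) = 13.2² + 14.6² − 2·13.2·14.6·0.70 = 387.4 − 269.808 = 117.592.
Under uncorrelated errors the observed covariances equal the true-score covariances, so only the own-variance terms attenuate.
True-score variance = [13.2²·0.70 + 14.6²·0.81] − 269.808 = 294.628 − 269.808 = 24.8196.
Reliability = 24.8196 / 117.592 = 0.211.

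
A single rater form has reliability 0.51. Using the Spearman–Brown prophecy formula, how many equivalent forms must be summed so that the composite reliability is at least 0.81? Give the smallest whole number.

k ≥ ρ*(1−ρ₁)/(ρ₁(1−ρ*)) = 0.81·0.49 / (0.51·0.19) = 4.096.
Smallest integer k = 5.

5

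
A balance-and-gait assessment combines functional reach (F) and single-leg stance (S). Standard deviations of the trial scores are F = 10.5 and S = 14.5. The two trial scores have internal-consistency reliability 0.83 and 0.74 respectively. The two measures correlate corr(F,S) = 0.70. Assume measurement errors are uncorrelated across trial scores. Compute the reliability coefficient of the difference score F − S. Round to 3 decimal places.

Var(F−S) = 10.5² + 14.5² − 2·10.5·14.5·0.70 = 320.5 − 213.15 = 107.35.
With uncorrelated errors the cross-covariances are all true-score covariance, so they carry over unchanged; only the diagonal terms shrink to ρᵢσᵢ².
True-score variance = [10.5²·0.83 + 14.5²·0.74] − 213.15 = 247.093 − 213.15 = 33.9425.
Reliability = 33.9425 / 107.35 = 0.316.

0.316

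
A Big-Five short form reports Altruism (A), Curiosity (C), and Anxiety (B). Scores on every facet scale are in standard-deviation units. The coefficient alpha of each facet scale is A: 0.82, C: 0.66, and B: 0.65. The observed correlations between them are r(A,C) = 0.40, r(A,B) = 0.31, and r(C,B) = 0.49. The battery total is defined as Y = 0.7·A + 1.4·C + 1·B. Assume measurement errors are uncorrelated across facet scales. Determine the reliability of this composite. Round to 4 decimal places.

Var(Y) = 0.7² + 1.4² + 1 + 2·[0.98·0.40 + 0.7·0.31 + 1.4·0.49] = 3.45 + 2.59 = 6.04.
Under uncorrelated errors the observed covariances equal the true-score covariances, so only the own-variance terms attenuate.
True-score variance = [0.7²·0.82 + 1.4²·0.66 + 0.65] + 2.59 = 2.3454 + 2.59 = 4.9354.
Reliability = 4.9354 / 6.04 = 0.8171.

0.8171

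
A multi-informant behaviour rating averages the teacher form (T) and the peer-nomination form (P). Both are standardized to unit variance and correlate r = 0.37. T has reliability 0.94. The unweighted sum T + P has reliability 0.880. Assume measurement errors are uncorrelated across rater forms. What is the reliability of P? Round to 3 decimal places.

0.731

Var(T+P) = 2 + 2·0.37 = 2.740.
True-score variance = ρ_T + ρ_P + 2·0.37, so 0.880 = (0.94 + ρ_P + 0.74) / 2.740.
ρ_P = 0.880·2.740 − 0.94 − 0.74 = 0.731.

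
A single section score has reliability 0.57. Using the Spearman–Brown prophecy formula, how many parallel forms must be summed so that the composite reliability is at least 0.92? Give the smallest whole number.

k ≥ ρ*(1−ρ₁)/(ρ₁(1−ρ*)) = 0.92·0.43 / (0.57·0.08) = 8.675.
Smallest integer k = 9.

9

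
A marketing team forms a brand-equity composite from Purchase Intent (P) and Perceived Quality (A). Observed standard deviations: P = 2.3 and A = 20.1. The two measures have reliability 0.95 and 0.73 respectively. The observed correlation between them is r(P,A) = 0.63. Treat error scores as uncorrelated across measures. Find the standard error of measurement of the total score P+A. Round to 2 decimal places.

Var(total) = 409.3 + 58.2498 = 467.55.
True-score variance = 299.953 + 58.2498 = 358.203, so reliability = 0.7661.
Error variance = 467.55 − 358.203 = 109.347; SEM = √109.347 = 10.46.

10.46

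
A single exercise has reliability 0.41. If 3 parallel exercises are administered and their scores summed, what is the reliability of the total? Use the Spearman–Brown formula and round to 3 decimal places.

ρ_k = kρ / (1 + (k−1)ρ) = 3·0.41 / (1 + 2·0.41) = 1.230 / 1.820 = 0.676.

0.676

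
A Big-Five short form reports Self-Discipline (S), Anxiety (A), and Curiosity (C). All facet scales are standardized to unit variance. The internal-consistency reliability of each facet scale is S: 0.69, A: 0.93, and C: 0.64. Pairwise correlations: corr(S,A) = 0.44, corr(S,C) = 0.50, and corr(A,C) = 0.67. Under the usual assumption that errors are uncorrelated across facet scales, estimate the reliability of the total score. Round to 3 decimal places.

0.881

Var(S+A+C) = 3 + 2·[0.44 + 0.50 + 0.67] = 3 + 3.22 = 6.22.
With uncorrelated errors the cross-covariances are all true-score covariance, so they carry over unchanged; only the diagonal terms shrink to ρᵢσᵢ².
True-score variance = [0.69 + 0.93 + 0.64] + 3.22 = 2.26 + 3.22 = 5.48.
Reliability = 5.48 / 6.22 = 0.881.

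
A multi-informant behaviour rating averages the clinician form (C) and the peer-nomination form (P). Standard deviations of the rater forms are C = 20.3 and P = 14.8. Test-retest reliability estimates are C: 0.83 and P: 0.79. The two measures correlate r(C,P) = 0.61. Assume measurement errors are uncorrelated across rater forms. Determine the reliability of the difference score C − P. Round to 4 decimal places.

Var(C−P) = 20.3² + 14.8² − 2·20.3·14.8·0.61 = 631.13 − 366.537 = 264.593.
Because errors are independent across components, Cov(Tᵢ,Tⱼ) = Cov(Xᵢ,Xⱼ); the off-diagonal part of the true-score variance is the same as above.
True-score variance = [20.3²·0.83 + 14.8²·0.79] − 366.537 = 515.076 − 366.537 = 148.539.
Reliability = 148.539 / 264.593 = 0.5614.

0.5614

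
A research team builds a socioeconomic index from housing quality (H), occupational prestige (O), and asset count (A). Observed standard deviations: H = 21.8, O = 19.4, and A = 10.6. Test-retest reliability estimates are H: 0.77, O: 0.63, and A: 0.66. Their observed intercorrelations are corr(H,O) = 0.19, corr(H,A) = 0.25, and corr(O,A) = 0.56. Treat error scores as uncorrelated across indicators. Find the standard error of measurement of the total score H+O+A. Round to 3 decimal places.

16.934

Var(total) = 963.96 + 506.566 = 1470.53.
True-score variance = 677.199 + 506.566 = 1183.77, so reliability = 0.8050.
Error variance = 1470.53 − 1183.77 = 286.761; SEM = √286.761 = 16.934.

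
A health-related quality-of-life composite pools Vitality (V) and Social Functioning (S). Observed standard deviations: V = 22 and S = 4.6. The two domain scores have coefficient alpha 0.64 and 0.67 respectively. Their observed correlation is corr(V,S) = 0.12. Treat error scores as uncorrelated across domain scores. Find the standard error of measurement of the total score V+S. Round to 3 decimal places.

13.462

Var(total) = 505.16 + 24.288 = 529.448.
True-score variance = 323.937 + 24.288 = 348.225, so reliability = 0.6577.
Error variance = 529.448 − 348.225 = 181.223; SEM = √181.223 = 13.462.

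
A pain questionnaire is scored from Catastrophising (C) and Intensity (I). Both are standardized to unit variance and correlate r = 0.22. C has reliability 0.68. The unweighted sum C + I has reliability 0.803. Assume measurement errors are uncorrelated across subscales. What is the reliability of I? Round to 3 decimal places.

0.839

Var(C+I) = 2 + 2·0.22 = 2.440.
True-score variance = ρ_C + ρ_I + 2·0.22, so 0.803 = (0.68 + ρ_I + 0.44) / 2.440.
ρ_I = 0.803·2.440 − 0.68 − 0.44 = 0.839.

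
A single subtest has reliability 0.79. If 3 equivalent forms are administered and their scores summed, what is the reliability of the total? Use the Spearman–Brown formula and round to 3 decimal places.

ρ_k = kρ / (1 + (k−1)ρ) = 3·0.79 / (1 + 2·0.79) = 2.370 / 2.580 = 0.919.

0.919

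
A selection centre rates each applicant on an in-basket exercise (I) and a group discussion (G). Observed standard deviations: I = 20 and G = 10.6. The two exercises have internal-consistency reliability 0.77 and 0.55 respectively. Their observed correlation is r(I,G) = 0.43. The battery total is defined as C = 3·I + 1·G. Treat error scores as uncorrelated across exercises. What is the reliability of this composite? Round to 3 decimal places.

0.794

Var(C) = 3²·20² + 10.6² + 2·[3·20·10.6·0.43] = 3712.36 + 546.96 = 4259.32.
Because errors are independent across components, Cov(Tᵢ,Tⱼ) = Cov(Xᵢ,Xⱼ); the off-diagonal part of the true-score variance is the same as above.
True-score variance = [3²·20²·0.77 + 10.6²·0.55] + 546.96 = 2833.8 + 546.96 = 3380.76.
Reliability = 3380.76 / 4259.32 = 0.794.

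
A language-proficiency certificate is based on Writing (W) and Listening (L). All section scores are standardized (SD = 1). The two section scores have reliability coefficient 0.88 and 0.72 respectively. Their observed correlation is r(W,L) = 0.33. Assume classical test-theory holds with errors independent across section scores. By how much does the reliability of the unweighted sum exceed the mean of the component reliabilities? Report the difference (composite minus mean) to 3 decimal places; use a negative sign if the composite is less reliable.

Var(sum) = 2 + 0.66 = 2.66; true-score variance = 1.6 + 0.66 = 2.26; composite reliability = 0.8496.
Mean component reliability = 0.8000.
Difference = 0.8496 − 0.8000 = 0.050.

0.050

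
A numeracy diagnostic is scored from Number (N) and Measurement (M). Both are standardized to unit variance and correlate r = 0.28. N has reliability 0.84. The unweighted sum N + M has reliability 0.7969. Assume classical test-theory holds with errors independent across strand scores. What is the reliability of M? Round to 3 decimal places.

0.640

Var(N+M) = 2 + 2·0.28 = 2.560.
True-score variance = ρ_N + ρ_M + 2·0.28, so 0.7969 = (0.84 + ρ_M + 0.56) / 2.560.
ρ_M = 0.7969·2.560 − 0.84 − 0.56 = 0.640.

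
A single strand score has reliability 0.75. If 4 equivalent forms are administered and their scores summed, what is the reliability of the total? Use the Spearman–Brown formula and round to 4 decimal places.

0.9231

ρ_k = kρ / (1 + (k−1)ρ) = 4·0.75 / (1 + 3·0.75) = 3.000 / 3.250 = 0.9231.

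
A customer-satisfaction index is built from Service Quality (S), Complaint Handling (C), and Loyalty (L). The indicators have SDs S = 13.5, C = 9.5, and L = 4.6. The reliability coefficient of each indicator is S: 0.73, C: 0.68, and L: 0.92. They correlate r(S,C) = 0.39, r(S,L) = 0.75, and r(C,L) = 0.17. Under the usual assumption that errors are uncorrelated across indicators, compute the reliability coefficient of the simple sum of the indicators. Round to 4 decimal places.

0.8410

Var(S+C+L) = 13.5² + 9.5² + 4.6² + 2·[13.5·9.5·0.39 + 13.5·4.6·0.75 + 9.5·4.6·0.17] = 293.66 + 208.043 = 501.703.
Because errors are independent across components, Cov(Tᵢ,Tⱼ) = Cov(Xᵢ,Xⱼ); the off-diagonal part of the true-score variance is the same as above.
True-score variance = [13.5²·0.73 + 9.5²·0.68 + 4.6²·0.92] + 208.043 = 213.88 + 208.043 = 421.923.
Reliability = 421.923 / 501.703 = 0.8410.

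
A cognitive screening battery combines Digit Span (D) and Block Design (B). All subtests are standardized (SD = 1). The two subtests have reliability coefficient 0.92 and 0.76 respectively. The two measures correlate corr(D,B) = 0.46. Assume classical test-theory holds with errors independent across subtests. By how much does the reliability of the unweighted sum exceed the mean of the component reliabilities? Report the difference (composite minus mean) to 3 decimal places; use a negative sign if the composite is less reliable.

Var(sum) = 2 + 0.92 = 2.92; true-score variance = 1.68 + 0.92 = 2.6; composite reliability = 0.8904.
Mean component reliability = 0.8400.
Difference = 0.8904 − 0.8400 = 0.050.

0.050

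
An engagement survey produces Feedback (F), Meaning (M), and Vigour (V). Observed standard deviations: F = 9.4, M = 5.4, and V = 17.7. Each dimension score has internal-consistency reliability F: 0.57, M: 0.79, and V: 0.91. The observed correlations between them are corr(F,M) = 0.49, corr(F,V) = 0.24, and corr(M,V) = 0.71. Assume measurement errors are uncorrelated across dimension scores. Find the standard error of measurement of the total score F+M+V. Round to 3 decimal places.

Var(total) = 430.81 + 265.331 = 696.141.
True-score variance = 358.495 + 265.331 = 623.826, so reliability = 0.8961.
Error variance = 696.141 − 623.826 = 72.3145; SEM = √72.3145 = 8.504.

8.504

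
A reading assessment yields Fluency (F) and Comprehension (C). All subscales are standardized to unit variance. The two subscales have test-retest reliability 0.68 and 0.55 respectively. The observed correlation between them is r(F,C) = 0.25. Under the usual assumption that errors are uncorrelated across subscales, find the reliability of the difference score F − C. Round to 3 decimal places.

0.487

Var(F−C) = 1 + 1 − 2·0.25 = 2 − 0.5 = 1.5.
Under uncorrelated errors the observed covariances equal the true-score covariances, so only the own-variance terms attenuate.
True-score variance = [0.68 + 0.55] − 0.5 = 1.23 − 0.5 = 0.73.
Reliability = 0.73 / 1.5 = 0.487.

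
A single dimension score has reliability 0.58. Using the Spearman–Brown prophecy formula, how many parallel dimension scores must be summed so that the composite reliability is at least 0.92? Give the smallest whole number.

9

k ≥ ρ*(1−ρ₁)/(ρ₁(1−ρ*)) = 0.92·0.42 / (0.58·0.08) = 8.328.
Smallest integer k = 9.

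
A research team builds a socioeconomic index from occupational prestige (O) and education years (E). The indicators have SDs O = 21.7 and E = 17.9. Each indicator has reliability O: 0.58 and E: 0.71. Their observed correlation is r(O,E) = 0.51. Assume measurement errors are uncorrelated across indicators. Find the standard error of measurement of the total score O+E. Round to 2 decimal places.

Var(total) = 791.3 + 396.199 = 1187.5.
True-score variance = 500.607 + 396.199 = 896.806, so reliability = 0.7552.
Error variance = 1187.5 − 896.806 = 290.693; SEM = √290.693 = 17.05.

17.05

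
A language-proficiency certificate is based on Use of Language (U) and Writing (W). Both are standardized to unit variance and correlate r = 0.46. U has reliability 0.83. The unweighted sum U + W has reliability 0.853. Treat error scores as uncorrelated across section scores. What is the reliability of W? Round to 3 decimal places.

0.741

Var(U+W) = 2 + 2·0.46 = 2.920.
True-score variance = ρ_U + ρ_W + 2·0.46, so 0.853 = (0.83 + ρ_W + 0.92) / 2.920.
ρ_W = 0.853·2.920 − 0.83 − 0.92 = 0.741.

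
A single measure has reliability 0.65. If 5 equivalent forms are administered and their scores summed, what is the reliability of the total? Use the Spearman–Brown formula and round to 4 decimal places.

0.9028

ρ_k = kρ / (1 + (k−1)ρ) = 5·0.65 / (1 + 4·0.65) = 3.250 / 3.600 = 0.9028.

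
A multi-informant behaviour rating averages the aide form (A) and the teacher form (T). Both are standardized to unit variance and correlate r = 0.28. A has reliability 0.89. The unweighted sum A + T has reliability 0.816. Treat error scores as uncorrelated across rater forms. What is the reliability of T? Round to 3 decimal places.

0.639

Var(A+T) = 2 + 2·0.28 = 2.560.
True-score variance = ρ_A + ρ_T + 2·0.28, so 0.816 = (0.89 + ρ_T + 0.56) / 2.560.
ρ_T = 0.816·2.560 − 0.89 − 0.56 = 0.639.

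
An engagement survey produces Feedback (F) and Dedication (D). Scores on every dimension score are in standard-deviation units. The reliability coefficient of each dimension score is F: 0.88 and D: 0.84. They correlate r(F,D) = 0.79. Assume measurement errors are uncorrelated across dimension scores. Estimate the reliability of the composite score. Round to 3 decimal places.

Var(F+D) = 2 + 2·[0.79] = 2 + 1.58 = 3.58.
Because errors are independent across components, Cov(Tᵢ,Tⱼ) = Cov(Xᵢ,Xⱼ); the off-diagonal part of the true-score variance is the same as above.
True-score variance = [0.88 + 0.84] + 1.58 = 1.72 + 1.58 = 3.3.
Reliability = 3.3 / 3.58 = 0.922.

0.922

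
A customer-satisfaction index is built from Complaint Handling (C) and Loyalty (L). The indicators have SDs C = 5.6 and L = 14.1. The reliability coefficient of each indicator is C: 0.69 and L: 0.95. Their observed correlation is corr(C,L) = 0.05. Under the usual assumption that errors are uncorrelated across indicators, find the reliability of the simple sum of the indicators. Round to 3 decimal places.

0.917

Var(C+L) = 5.6² + 14.1² + 2·[5.6·14.1·0.05] = 230.17 + 7.896 = 238.066.
With uncorrelated errors the cross-covariances are all true-score covariance, so they carry over unchanged; only the diagonal terms shrink to ρᵢσᵢ².
True-score variance = [5.6²·0.69 + 14.1²·0.95] + 7.896 = 210.508 + 7.896 = 218.404.
Reliability = 218.404 / 238.066 = 0.917.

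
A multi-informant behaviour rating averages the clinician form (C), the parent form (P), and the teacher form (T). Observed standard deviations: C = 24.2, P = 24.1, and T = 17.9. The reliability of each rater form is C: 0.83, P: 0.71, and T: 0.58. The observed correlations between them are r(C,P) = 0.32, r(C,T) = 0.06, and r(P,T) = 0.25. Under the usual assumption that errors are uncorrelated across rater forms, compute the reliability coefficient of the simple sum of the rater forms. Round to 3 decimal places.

Var(C+P+T) = 24.2² + 24.1² + 17.9² + 2·[24.2·24.1·0.32 + 24.2·17.9·0.06 + 24.1·17.9·0.25] = 1486.86 + 640.937 = 2127.8.
With uncorrelated errors the cross-covariances are all true-score covariance, so they carry over unchanged; only the diagonal terms shrink to ρᵢσᵢ².
True-score variance = [24.2²·0.83 + 24.1²·0.71 + 17.9²·0.58] + 640.937 = 1084.29 + 640.937 = 1725.23.
Reliability = 1725.23 / 2127.8 = 0.811.

0.811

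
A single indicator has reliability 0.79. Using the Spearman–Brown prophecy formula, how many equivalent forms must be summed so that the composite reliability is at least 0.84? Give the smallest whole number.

k ≥ ρ*(1−ρ₁)/(ρ₁(1−ρ*)) = 0.84·0.21 / (0.79·0.16) = 1.396.
Smallest integer k = 2.

2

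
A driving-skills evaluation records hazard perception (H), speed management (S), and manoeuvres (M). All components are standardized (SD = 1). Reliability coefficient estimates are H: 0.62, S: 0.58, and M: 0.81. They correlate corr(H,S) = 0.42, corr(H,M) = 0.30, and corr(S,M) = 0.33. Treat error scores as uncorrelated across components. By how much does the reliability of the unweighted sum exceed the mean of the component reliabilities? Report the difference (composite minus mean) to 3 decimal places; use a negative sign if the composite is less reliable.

0.136

Var(sum) = 3 + 2.1 = 5.1; true-score variance = 2.01 + 2.1 = 4.11; composite reliability = 0.8059.
Mean component reliability = 0.6700.
Difference = 0.8059 − 0.6700 = 0.136.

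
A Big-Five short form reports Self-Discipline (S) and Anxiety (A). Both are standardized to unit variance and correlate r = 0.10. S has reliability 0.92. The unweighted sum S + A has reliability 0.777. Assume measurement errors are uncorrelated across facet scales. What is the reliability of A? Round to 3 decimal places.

Var(S+A) = 2 + 2·0.10 = 2.200.
True-score variance = ρ_S + ρ_A + 2·0.10, so 0.777 = (0.92 + ρ_A + 0.20) / 2.200.
ρ_A = 0.777·2.200 − 0.92 − 0.20 = 0.589.

0.589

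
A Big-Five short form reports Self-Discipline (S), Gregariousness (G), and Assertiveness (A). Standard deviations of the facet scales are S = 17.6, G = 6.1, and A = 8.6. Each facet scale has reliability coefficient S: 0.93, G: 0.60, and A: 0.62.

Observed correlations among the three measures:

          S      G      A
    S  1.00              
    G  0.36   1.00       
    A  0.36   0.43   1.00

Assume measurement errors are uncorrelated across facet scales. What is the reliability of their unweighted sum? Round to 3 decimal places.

0.901

Var(S+G+A) = 17.6² + 6.1² + 8.6² + 2·[17.6·6.1·0.36 + 17.6·8.6·0.36 + 6.1·8.6·0.43] = 420.93 + 231.394 = 652.324.
Under uncorrelated errors the observed covariances equal the true-score covariances, so only the own-variance terms attenuate.
True-score variance = [17.6²·0.93 + 6.1²·0.60 + 8.6²·0.62] + 231.394 = 356.258 + 231.394 = 587.652.
Reliability = 587.652 / 652.324 = 0.901.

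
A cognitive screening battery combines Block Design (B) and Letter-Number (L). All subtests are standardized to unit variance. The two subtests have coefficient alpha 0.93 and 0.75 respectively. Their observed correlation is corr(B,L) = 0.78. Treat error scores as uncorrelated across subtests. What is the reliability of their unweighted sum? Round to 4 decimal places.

Var(B+L) = 2 + 2·[0.78] = 2 + 1.56 = 3.56.
Under uncorrelated errors the observed covariances equal the true-score covariances, so only the own-variance terms attenuate.
True-score variance = [0.93 + 0.75] + 1.56 = 1.68 + 1.56 = 3.24.
Reliability = 3.24 / 3.56 = 0.9101.

0.9101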